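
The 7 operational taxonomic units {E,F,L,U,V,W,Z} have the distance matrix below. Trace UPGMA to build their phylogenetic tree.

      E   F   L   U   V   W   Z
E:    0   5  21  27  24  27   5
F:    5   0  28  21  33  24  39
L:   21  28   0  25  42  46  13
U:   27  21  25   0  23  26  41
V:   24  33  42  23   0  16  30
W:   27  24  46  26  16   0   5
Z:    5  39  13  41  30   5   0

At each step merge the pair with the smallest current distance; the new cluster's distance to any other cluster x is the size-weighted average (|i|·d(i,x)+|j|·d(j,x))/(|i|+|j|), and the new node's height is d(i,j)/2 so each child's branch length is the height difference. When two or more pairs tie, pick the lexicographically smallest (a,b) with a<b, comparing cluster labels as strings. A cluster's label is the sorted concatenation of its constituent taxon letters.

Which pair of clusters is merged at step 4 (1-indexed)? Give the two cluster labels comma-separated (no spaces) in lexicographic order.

1. join E+F (d=5) ⇒ EF; edges |E|=5/2, |F|=5/2
  updated: d(EF,L)=49/2, d(EF,U)=24, d(EF,V)=57/2, d(EF,W)=51/2, d(EF,Z)=22
2. join W+Z (d=5) ⇒ WZ; edges |W|=5/2, |Z|=5/2
  updated: d(EF,WZ)=95/4, d(L,WZ)=59/2, d(U,WZ)=67/2, d(V,WZ)=23
3. join U+V (d=23) ⇒ UV; edges |U|=23/2, |V|=23/2
  updated: d(EF,UV)=105/4, d(L,UV)=67/2, d(UV,WZ)=113/4
4. join EF+WZ (d=95/4) ⇒ EFWZ; edges |EF|=75/8, |WZ|=75/8
  updated: d(EFWZ,L)=27, d(EFWZ,UV)=109/4
5. join EFWZ+L (d=27) ⇒ EFLWZ; edges |EFWZ|=13/8, |L|=27/2
  updated: d(EFLWZ,UV)=57/2
6. join EFLWZ+UV (d=57/2) ⇒ EFLUVWZ; edges |EFLWZ|=3/4, |UV|=11/4
final tree: ((((E:5/2,F:5/2):75/8,(W:5/2,Z:5/2):75/8):13/8,L:27/2):3/4,(U:23/2,V:23/2):11/4)
total length: 563/8

EF,WZ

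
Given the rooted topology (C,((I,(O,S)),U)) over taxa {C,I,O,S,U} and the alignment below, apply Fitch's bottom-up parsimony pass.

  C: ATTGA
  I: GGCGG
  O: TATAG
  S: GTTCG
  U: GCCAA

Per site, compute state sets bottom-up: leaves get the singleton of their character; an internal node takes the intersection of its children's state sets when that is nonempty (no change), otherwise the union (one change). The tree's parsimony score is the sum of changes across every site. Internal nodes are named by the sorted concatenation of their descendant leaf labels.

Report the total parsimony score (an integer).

11

OS@0: {T} ∪ {G} = {G,T} (union, +1)
IOS@0: {G} ∩ {G,T} = {G} (intersection, +0)
IOSU@0: {G} ∩ {G} = {G} (intersection, +0)
CIOSU@0: {A} ∪ {G} = {A,G} (union, +1)
OS@1: {A} ∪ {T} = {A,T} (union, +1)
IOS@1: {G} ∪ {A,T} = {A,G,T} (union, +1)
IOSU@1: {A,G,T} ∪ {C} = {A,C,G,T} (union, +1)
CIOSU@1: {T} ∩ {A,C,G,T} = {T} (intersection, +0)
OS@2: {T} ∩ {T} = {T} (intersection, +0)
IOS@2: {C} ∪ {T} = {C,T} (union, +1)
IOSU@2: {C,T} ∩ {C} = {C} (intersection, +0)
CIOSU@2: {T} ∪ {C} = {C,T} (union, +1)
OS@3: {A} ∪ {C} = {A,C} (union, +1)
IOS@3: {G} ∪ {A,C} = {A,C,G} (union, +1)
IOSU@3: {A,C,G} ∩ {A} = {A} (intersection, +0)
CIOSU@3: {G} ∪ {A} = {A,G} (union, +1)
OS@4: {G} ∩ {G} = {G} (intersection, +0)
IOS@4: {G} ∩ {G} = {G} (intersection, +0)
IOSU@4: {G} ∪ {A} = {A,G} (union, +1)
CIOSU@4: {A} ∩ {A,G} = {A} (intersection, +0)
per-site changes: [2, 3, 2, 3, 1]; total = 11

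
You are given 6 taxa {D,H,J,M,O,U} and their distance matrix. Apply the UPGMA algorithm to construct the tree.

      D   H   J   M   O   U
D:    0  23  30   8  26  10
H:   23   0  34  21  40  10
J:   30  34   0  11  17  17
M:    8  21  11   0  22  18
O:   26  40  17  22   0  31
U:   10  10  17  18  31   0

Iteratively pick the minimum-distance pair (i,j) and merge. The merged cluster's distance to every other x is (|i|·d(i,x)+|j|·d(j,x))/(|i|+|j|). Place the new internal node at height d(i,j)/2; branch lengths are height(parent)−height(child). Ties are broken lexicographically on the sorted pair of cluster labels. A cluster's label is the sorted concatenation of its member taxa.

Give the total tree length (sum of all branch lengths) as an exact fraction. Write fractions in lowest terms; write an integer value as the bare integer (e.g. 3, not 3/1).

423/8

1. join D+M (d=8) ⇒ DM; edges |D|=4, |M|=4
  updated: d(DM,H)=22, d(DM,J)=41/2, d(DM,O)=24, d(DM,U)=14
2. join H+U (d=10) ⇒ HU; edges |H|=5, |U|=5
  updated: d(DM,HU)=18, d(HU,J)=51/2, d(HU,O)=71/2
3. join J+O (d=17) ⇒ JO; edges |J|=17/2, |O|=17/2
  updated: d(DM,JO)=89/4, d(HU,JO)=61/2
4. join DM+HU (d=18) ⇒ DHMU; edges |DM|=5, |HU|=4
  updated: d(DHMU,JO)=211/8
5. join DHMU+JO (d=211/8) ⇒ DHJMOU; edges |DHMU|=67/16, |JO|=75/16
final tree: (((D:4,M:4):5,(H:5,U:5):4):67/16,(J:17/2,O:17/2):75/16)
total length: 423/8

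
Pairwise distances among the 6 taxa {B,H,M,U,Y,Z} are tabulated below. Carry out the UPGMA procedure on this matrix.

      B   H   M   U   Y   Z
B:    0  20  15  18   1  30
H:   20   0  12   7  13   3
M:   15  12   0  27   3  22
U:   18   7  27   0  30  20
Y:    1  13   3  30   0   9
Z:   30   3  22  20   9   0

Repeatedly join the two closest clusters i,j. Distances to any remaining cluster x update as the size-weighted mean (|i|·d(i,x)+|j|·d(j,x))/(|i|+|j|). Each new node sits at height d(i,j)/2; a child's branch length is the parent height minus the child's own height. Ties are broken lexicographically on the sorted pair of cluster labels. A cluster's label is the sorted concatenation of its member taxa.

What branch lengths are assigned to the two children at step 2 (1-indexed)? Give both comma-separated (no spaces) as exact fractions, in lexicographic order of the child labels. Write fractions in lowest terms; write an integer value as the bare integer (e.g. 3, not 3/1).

step 1: merge (B,Y) at d=1; branch lengths B→1/2, Y→1/2; new cluster BY
  updated: d(BY,H)=33/2, d(BY,M)=9, d(BY,U)=24, d(BY,Z)=39/2
step 2: merge (H,Z) at d=3; branch lengths H→3/2, Z→3/2; new cluster HZ
  updated: d(BY,HZ)=18, d(HZ,M)=17, d(HZ,U)=27/2
step 3: merge (BY,M) at d=9; branch lengths BY→4, M→9/2; new cluster BMY
  updated: d(BMY,HZ)=53/3, d(BMY,U)=25
step 4: merge (HZ,U) at d=27/2; branch lengths HZ→21/4, U→27/4; new cluster HUZ
  updated: d(BMY,HUZ)=181/9
step 5: merge (BMY,HUZ) at d=181/9; branch lengths BMY→50/9, HUZ→119/36; new cluster BHMUYZ
final tree: (((B:1/2,Y:1/2):4,M:9/2):50/9,((H:3/2,Z:3/2):21/4,U:27/4):119/36)
total length: 1201/36

3/2,3/2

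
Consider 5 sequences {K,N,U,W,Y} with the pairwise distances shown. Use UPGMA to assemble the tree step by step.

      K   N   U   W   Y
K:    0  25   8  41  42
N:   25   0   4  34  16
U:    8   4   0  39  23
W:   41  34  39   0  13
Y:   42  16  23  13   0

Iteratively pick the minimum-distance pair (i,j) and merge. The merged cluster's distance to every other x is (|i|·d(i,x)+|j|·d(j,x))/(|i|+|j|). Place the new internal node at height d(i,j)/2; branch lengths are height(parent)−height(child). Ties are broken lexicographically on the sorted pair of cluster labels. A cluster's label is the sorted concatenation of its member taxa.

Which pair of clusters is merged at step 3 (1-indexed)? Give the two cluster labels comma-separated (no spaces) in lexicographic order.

K,NU

1. join N+U (d=4) ⇒ NU; edges |N|=2, |U|=2
  updated: d(K,NU)=33/2, d(NU,W)=73/2, d(NU,Y)=39/2
2. join W+Y (d=13) ⇒ WY; edges |W|=13/2, |Y|=13/2
  updated: d(K,WY)=83/2, d(NU,WY)=28
3. join K+NU (d=33/2) ⇒ KNU; edges |K|=33/4, |NU|=25/4
  updated: d(KNU,WY)=65/2
4. join KNU+WY (d=65/2) ⇒ KNUWY; edges |KNU|=8, |WY|=39/4
final tree: ((K:33/4,(N:2,U:2):25/4):8,(W:13/2,Y:13/2):39/4)
total length: 197/4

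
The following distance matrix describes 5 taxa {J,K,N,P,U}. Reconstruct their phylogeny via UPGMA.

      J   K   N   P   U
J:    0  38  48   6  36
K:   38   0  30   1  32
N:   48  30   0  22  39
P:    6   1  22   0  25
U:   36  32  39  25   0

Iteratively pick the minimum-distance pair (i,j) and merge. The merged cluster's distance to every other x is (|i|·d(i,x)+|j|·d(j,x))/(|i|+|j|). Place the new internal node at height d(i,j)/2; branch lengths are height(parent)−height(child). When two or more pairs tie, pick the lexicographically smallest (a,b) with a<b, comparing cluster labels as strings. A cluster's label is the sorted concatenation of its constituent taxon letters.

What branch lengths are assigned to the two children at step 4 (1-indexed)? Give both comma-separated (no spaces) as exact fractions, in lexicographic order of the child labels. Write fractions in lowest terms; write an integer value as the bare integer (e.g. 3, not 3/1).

iteration 1: select K,P (d=1); attach at lengths (1/2, 1/2); label the merged cluster KP
  updated: d(J,KP)=22, d(KP,N)=26, d(KP,U)=57/2
iteration 2: select J,KP (d=22); attach at lengths (11, 21/2); label the merged cluster JKP
  updated: d(JKP,N)=100/3, d(JKP,U)=31
iteration 3: select JKP,U (d=31); attach at lengths (9/2, 31/2); label the merged cluster JKPU
  updated: d(JKPU,N)=139/4
iteration 4: select JKPU,N (d=139/4); attach at lengths (15/8, 139/8); label the merged cluster JKNPU
final tree: (((J:11,(K:1/2,P:1/2):21/2):9/2,U:31/2):15/8,N:139/8)
total length: 247/4

15/8,139/8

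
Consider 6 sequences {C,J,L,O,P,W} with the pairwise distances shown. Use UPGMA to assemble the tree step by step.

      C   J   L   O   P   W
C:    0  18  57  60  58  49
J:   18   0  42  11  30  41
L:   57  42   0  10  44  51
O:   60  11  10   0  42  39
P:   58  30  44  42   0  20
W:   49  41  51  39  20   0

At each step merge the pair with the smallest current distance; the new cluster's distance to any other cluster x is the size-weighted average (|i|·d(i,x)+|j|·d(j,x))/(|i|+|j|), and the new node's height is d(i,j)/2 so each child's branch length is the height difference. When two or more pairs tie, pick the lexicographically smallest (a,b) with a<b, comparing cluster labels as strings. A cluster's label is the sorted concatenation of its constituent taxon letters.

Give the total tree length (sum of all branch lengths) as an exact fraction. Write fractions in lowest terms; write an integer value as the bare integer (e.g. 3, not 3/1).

179/2

iteration 1: select L,O (d=10); attach at lengths (5, 5); label the merged cluster LO
  updated: d(C,LO)=117/2, d(J,LO)=53/2, d(LO,P)=43, d(LO,W)=45
iteration 2: select C,J (d=18); attach at lengths (9, 9); label the merged cluster CJ
  updated: d(CJ,LO)=85/2, d(CJ,P)=44, d(CJ,W)=45
iteration 3: select P,W (d=20); attach at lengths (10, 10); label the merged cluster PW
  updated: d(CJ,PW)=89/2, d(LO,PW)=44
iteration 4: select CJ,LO (d=85/2); attach at lengths (49/4, 65/4); label the merged cluster CJLO
  updated: d(CJLO,PW)=177/4
iteration 5: select CJLO,PW (d=177/4); attach at lengths (7/8, 97/8); label the merged cluster CJLOPW
final tree: (((C:9,J:9):49/4,(L:5,O:5):65/4):7/8,(P:10,W:10):97/8)
total length: 179/2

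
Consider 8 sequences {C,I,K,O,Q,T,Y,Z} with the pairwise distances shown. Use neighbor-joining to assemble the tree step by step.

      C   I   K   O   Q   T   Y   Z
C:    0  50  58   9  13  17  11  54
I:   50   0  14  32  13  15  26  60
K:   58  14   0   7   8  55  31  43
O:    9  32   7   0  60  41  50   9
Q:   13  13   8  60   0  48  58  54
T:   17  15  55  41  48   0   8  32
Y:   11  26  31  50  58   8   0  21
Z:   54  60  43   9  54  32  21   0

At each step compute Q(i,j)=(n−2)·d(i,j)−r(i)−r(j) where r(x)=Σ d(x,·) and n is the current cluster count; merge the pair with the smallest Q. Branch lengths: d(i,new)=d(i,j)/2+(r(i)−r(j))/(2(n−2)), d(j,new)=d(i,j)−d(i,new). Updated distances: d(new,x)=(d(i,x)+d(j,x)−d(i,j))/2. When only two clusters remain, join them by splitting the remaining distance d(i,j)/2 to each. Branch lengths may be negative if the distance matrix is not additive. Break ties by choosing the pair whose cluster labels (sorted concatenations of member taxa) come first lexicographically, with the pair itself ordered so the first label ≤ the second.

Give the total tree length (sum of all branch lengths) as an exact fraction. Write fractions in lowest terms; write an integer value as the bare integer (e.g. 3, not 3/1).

673/8

step 1: merge (O,Z) at d=9, Q=-427; branch lengths O→-11/12, Z→119/12; new cluster OZ
  updated: d(C,OZ)=27, d(I,OZ)=83/2, d(K,OZ)=41/2, d(OZ,Q)=105/2, d(OZ,T)=32, d(OZ,Y)=31
step 2: merge (K,Q) at d=8, Q=-339; branch lengths K→17/5, Q→23/5; new cluster KQ
  updated: d(C,KQ)=63/2, d(I,KQ)=19/2, d(KQ,OZ)=65/2, d(KQ,T)=95/2, d(KQ,Y)=81/2
step 3: merge (I,KQ) at d=19/2, Q=-531/2; branch lengths I→37/16, KQ→115/16; new cluster IKQ
  updated: d(C,IKQ)=36, d(IKQ,OZ)=129/4, d(IKQ,T)=53/2, d(IKQ,Y)=57/2
step 4: merge (IKQ,OZ) at d=129/4, Q=-595/4; branch lengths IKQ→391/24, OZ→383/24; new cluster IKOQZ
  updated: d(C,IKOQZ)=123/8, d(IKOQZ,T)=105/8, d(IKOQZ,Y)=109/8
step 5: merge (C,IKOQZ) at d=123/8, Q=-219/4; branch lengths C→8, IKOQZ→59/8; new cluster CIKOQZ
  updated: d(CIKOQZ,T)=59/8, d(CIKOQZ,Y)=37/8
step 6: merge (CIKOQZ,T) at d=59/8, Q=-20; branch lengths CIKOQZ→2, T→43/8; new cluster CIKOQTZ
  updated: d(CIKOQTZ,Y)=21/8
step 7: merge (CIKOQTZ,Y) at d=21/8; branch lengths CIKOQTZ→21/16, Y→21/16; new cluster CIKOQTYZ
final tree: (((C:8,((I:37/16,(K:17/5,Q:23/5):115/16):391/24,(O:-11/12,Z:119/12):383/24):59/8):2,T:43/8):21/16,Y:21/16)
total length: 673/8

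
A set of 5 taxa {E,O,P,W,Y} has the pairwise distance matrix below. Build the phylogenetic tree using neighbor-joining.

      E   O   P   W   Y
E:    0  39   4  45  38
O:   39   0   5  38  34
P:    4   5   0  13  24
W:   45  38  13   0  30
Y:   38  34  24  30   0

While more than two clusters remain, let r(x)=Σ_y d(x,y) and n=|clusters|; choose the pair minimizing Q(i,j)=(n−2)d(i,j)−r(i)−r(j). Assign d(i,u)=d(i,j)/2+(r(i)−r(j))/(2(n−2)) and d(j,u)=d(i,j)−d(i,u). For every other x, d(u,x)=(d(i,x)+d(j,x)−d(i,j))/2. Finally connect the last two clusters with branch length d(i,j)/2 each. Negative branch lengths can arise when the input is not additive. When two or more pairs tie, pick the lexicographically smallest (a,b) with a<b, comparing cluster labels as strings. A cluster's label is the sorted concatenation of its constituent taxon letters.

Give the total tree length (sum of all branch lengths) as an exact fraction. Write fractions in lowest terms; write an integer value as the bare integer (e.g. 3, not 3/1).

1. join W+Y (d=30, Q=-162) ⇒ WY; edges |W|=15, |Y|=15
  updated: d(E,WY)=53/2, d(O,WY)=21, d(P,WY)=7/2
2. join E+P (d=4, Q=-74) ⇒ EP; edges |E|=65/4, |P|=-49/4
  updated: d(EP,O)=20, d(EP,WY)=13
3. join EP+O (d=20, Q=-54) ⇒ EOP; edges |EP|=6, |O|=14
  updated: d(EOP,WY)=7
4. join EOP+WY (d=7) ⇒ EOPWY; edges |EOP|=7/2, |WY|=7/2
final tree: (((E:65/4,P:-49/4):6,O:14):7/2,(W:15,Y:15):7/2)
total length: 61

61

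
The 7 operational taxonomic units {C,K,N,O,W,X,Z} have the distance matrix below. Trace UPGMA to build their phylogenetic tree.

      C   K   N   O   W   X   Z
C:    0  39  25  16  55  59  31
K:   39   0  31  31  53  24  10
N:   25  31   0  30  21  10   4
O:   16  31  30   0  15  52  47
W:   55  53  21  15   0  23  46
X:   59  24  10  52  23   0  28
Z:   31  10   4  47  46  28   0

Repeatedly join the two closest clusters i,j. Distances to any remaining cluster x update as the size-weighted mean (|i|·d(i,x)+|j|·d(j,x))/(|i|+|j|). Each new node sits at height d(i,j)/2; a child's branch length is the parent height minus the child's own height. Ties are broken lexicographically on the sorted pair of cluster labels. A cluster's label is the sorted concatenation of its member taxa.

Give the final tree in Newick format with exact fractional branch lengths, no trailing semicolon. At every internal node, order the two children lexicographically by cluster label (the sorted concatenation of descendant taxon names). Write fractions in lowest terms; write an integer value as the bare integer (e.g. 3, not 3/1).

1. join N+Z (d=4) ⇒ NZ; edges |N|=2, |Z|=2
  updated: d(C,NZ)=28, d(K,NZ)=41/2, d(NZ,O)=77/2, d(NZ,W)=67/2, d(NZ,X)=19
2. join O+W (d=15) ⇒ OW; edges |O|=15/2, |W|=15/2
  updated: d(C,OW)=71/2, d(K,OW)=42, d(NZ,OW)=36, d(OW,X)=75/2
3. join NZ+X (d=19) ⇒ NXZ; edges |NZ|=15/2, |X|=19/2
  updated: d(C,NXZ)=115/3, d(K,NXZ)=65/3, d(NXZ,OW)=73/2
4. join K+NXZ (d=65/3) ⇒ KNXZ; edges |K|=65/6, |NXZ|=4/3
  updated: d(C,KNXZ)=77/2, d(KNXZ,OW)=303/8
5. join C+OW (d=71/2) ⇒ COW; edges |C|=71/4, |OW|=41/4
  updated: d(COW,KNXZ)=457/12
6. join COW+KNXZ (d=457/12) ⇒ CKNOWXZ; edges |COW|=31/24, |KNXZ|=197/24
final tree: ((C:71/4,(O:15/2,W:15/2):41/4):31/24,(K:65/6,((N:2,Z:2):15/2,X:19/2):4/3):197/24)
total length: 257/3

((C:71/4,(O:15/2,W:15/2):41/4):31/24,(K:65/6,((N:2,Z:2):15/2,X:19/2):4/3):197/24)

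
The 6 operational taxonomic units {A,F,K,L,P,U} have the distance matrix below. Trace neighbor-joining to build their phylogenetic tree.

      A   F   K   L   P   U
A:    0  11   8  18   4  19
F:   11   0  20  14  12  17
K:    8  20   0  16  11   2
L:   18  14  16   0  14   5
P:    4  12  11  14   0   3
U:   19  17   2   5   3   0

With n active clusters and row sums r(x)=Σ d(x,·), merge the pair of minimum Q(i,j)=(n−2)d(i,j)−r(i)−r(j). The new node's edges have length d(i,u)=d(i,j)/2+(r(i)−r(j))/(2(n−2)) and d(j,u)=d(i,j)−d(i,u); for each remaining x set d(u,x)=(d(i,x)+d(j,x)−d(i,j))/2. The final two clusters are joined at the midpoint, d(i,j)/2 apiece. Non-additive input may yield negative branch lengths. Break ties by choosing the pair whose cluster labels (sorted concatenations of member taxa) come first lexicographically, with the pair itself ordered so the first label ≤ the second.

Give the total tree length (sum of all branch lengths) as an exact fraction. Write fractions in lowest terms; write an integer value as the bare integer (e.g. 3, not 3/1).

459/16

iteration 1: select K,U (d=2, Q=-95); attach at lengths (19/8, -3/8); label the merged cluster KU
  updated: d(A,KU)=25/2, d(F,KU)=35/2, d(KU,L)=19/2, d(KU,P)=6
iteration 2: select KU,L (d=19/2, Q=-145/2); attach at lengths (37/12, 77/12); label the merged cluster KLU
  updated: d(A,KLU)=21/2, d(F,KLU)=11, d(KLU,P)=21/4
iteration 3: select A,P (d=4, Q=-155/4); attach at lengths (49/16, 15/16); label the merged cluster AP
  updated: d(AP,F)=19/2, d(AP,KLU)=47/8
iteration 4: select AP,F (d=19/2, Q=-211/8); attach at lengths (35/16, 117/16); label the merged cluster AFP
  updated: d(AFP,KLU)=59/16
iteration 5: select AFP,KLU (d=59/16); attach at lengths (59/32, 59/32); label the merged cluster AFKLPU
final tree: (((A:49/16,P:15/16):35/16,F:117/16):59/32,((K:19/8,U:-3/8):37/12,L:77/12):59/32)
total length: 459/16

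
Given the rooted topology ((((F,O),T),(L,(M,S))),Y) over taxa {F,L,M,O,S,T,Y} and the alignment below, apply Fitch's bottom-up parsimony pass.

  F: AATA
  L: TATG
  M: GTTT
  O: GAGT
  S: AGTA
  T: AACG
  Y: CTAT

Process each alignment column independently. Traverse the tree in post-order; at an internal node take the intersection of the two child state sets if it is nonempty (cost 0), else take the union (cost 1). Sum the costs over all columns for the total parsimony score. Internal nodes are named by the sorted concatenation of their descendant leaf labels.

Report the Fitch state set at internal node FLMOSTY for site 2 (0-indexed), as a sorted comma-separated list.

FO@0: {A} ∪ {G} = {A,G} (union, +1)
FOT@0: {A,G} ∩ {A} = {A} (intersection, +0)
MS@0: {G} ∪ {A} = {A,G} (union, +1)
LMS@0: {T} ∪ {A,G} = {A,G,T} (union, +1)
FLMOST@0: {A} ∩ {A,G,T} = {A} (intersection, +0)
FLMOSTY@0: {A} ∪ {C} = {A,C} (union, +1)
FO@1: {A} ∩ {A} = {A} (intersection, +0)
FOT@1: {A} ∩ {A} = {A} (intersection, +0)
MS@1: {T} ∪ {G} = {G,T} (union, +1)
LMS@1: {A} ∪ {G,T} = {A,G,T} (union, +1)
FLMOST@1: {A} ∩ {A,G,T} = {A} (intersection, +0)
FLMOSTY@1: {A} ∪ {T} = {A,T} (union, +1)
FO@2: {T} ∪ {G} = {G,T} (union, +1)
FOT@2: {G,T} ∪ {C} = {C,G,T} (union, +1)
MS@2: {T} ∩ {T} = {T} (intersection, +0)
LMS@2: {T} ∩ {T} = {T} (intersection, +0)
FLMOST@2: {C,G,T} ∩ {T} = {T} (intersection, +0)
FLMOSTY@2: {T} ∪ {A} = {A,T} (union, +1)
FO@3: {A} ∪ {T} = {A,T} (union, +1)
FOT@3: {A,T} ∪ {G} = {A,G,T} (union, +1)
MS@3: {T} ∪ {A} = {A,T} (union, +1)
LMS@3: {G} ∪ {A,T} = {A,G,T} (union, +1)
FLMOST@3: {A,G,T} ∩ {A,G,T} = {A,G,T} (intersection, +0)
FLMOSTY@3: {A,G,T} ∩ {T} = {T} (intersection, +0)
per-site changes: [4, 3, 3, 4]; total = 14

A,T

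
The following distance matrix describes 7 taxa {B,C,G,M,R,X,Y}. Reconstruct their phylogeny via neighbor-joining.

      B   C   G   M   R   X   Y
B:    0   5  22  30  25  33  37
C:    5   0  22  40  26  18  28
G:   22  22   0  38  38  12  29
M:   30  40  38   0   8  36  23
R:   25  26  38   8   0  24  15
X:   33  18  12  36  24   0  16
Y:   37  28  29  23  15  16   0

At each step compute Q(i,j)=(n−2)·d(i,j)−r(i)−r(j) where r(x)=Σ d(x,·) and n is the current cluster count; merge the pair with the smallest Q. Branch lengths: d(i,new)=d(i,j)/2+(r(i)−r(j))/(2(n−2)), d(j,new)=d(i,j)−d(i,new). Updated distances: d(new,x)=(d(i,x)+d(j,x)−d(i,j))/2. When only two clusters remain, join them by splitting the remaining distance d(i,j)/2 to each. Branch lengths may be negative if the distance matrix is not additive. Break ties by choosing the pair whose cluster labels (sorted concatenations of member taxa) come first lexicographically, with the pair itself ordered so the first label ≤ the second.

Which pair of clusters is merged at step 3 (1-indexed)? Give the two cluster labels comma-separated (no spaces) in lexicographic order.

MR,Y

1. join M+R (d=8, Q=-271) ⇒ MR; edges |M|=79/10, |R|=1/10
  updated: d(B,MR)=47/2, d(C,MR)=29, d(G,MR)=34, d(MR,X)=26, d(MR,Y)=15
2. join B+C (d=5, Q=-405/2) ⇒ BC; edges |B|=77/16, |C|=3/16
  updated: d(BC,G)=39/2, d(BC,MR)=95/4, d(BC,X)=23, d(BC,Y)=30
3. join MR+Y (d=15, Q=-575/4) ⇒ MRY; edges |MR|=215/24, |Y|=145/24
  updated: d(BC,MRY)=155/8, d(G,MRY)=24, d(MRY,X)=27/2
4. join BC+MRY (d=155/8, Q=-80) ⇒ BCMRY; edges |BC|=175/16, |MRY|=135/16
  updated: d(BCMRY,G)=193/16, d(BCMRY,X)=137/16
5. join BCMRY+G (d=193/16, Q=-261/8) ⇒ BCGMRY; edges |BCMRY|=69/16, |G|=31/4
  updated: d(BCGMRY,X)=17/4
6. join BCGMRY+X (d=17/4) ⇒ BCGMRXY; edges |BCGMRY|=17/8, |X|=17/8
final tree: ((((B:77/16,C:3/16):175/16,((M:79/10,R:1/10):215/24,Y:145/24):135/16):69/16,G:31/4):17/8,X:17/8)
total length: 1019/16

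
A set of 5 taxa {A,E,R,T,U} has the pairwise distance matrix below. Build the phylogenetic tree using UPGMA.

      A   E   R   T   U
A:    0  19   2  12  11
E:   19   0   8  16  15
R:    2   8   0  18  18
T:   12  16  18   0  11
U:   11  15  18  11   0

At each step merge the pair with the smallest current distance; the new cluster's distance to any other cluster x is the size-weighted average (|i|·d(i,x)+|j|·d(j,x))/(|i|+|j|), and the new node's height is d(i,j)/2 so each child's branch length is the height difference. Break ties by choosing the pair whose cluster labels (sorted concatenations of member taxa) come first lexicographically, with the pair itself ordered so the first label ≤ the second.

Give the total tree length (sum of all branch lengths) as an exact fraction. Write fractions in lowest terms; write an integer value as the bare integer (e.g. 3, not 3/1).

113/4

iteration 1: select A,R (d=2); attach at lengths (1, 1); label the merged cluster AR
  updated: d(AR,E)=27/2, d(AR,T)=15, d(AR,U)=29/2
iteration 2: select T,U (d=11); attach at lengths (11/2, 11/2); label the merged cluster TU
  updated: d(AR,TU)=59/4, d(E,TU)=31/2
iteration 3: select AR,E (d=27/2); attach at lengths (23/4, 27/4); label the merged cluster AER
  updated: d(AER,TU)=15
iteration 4: select AER,TU (d=15); attach at lengths (3/4, 2); label the merged cluster AERTU
final tree: (((A:1,R:1):23/4,E:27/4):3/4,(T:11/2,U:11/2):2)
total length: 113/4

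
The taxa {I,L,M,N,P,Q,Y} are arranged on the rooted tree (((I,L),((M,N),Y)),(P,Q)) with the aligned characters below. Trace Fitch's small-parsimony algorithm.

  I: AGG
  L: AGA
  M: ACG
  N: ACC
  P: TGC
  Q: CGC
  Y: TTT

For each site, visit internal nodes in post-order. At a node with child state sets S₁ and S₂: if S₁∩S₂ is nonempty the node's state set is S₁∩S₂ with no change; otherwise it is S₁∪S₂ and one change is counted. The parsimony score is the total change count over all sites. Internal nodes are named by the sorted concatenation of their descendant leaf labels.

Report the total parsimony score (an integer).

9

IL@0: {A} ∩ {A} = {A} (intersection, +0)
MN@0: {A} ∩ {A} = {A} (intersection, +0)
MNY@0: {A} ∪ {T} = {A,T} (union, +1)
ILMNY@0: {A} ∩ {A,T} = {A} (intersection, +0)
PQ@0: {T} ∪ {C} = {C,T} (union, +1)
ILMNPQY@0: {A} ∪ {C,T} = {A,C,T} (union, +1)
IL@1: {G} ∩ {G} = {G} (intersection, +0)
MN@1: {C} ∩ {C} = {C} (intersection, +0)
MNY@1: {C} ∪ {T} = {C,T} (union, +1)
ILMNY@1: {G} ∪ {C,T} = {C,G,T} (union, +1)
PQ@1: {G} ∩ {G} = {G} (intersection, +0)
ILMNPQY@1: {C,G,T} ∩ {G} = {G} (intersection, +0)
IL@2: {G} ∪ {A} = {A,G} (union, +1)
MN@2: {G} ∪ {C} = {C,G} (union, +1)
MNY@2: {C,G} ∪ {T} = {C,G,T} (union, +1)
ILMNY@2: {A,G} ∩ {C,G,T} = {G} (intersection, +0)
PQ@2: {C} ∩ {C} = {C} (intersection, +0)
ILMNPQY@2: {G} ∪ {C} = {C,G} (union, +1)
per-site changes: [3, 2, 4]; total = 9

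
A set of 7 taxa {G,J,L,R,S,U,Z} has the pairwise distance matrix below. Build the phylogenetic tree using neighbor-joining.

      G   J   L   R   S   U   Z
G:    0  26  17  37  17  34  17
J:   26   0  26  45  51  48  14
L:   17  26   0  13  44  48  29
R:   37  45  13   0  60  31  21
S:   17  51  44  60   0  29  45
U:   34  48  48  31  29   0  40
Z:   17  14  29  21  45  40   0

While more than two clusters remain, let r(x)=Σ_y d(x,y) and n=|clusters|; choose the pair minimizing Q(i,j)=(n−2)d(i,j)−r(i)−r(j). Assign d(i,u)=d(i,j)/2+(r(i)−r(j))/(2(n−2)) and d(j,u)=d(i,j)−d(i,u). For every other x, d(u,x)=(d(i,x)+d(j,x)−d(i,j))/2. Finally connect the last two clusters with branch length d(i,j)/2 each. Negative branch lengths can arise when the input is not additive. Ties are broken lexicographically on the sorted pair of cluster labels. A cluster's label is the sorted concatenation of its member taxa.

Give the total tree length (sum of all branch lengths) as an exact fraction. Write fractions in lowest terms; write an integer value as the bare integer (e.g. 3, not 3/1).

step 1: merge (S,U) at d=29, Q=-331; branch lengths S→161/10, U→129/10; new cluster SU
  updated: d(G,SU)=11, d(J,SU)=35, d(L,SU)=63/2, d(R,SU)=31, d(SU,Z)=28
step 2: merge (L,R) at d=13, Q=-423/2; branch lengths L→43/16, R→165/16; new cluster LR
  updated: d(G,LR)=41/2, d(J,LR)=29, d(LR,SU)=99/4, d(LR,Z)=37/2
step 3: merge (G,SU) at d=11, Q=-561/4; branch lengths G→35/24, SU→229/24; new cluster GSU
  updated: d(GSU,J)=25, d(GSU,LR)=137/8, d(GSU,Z)=17
step 4: merge (GSU,LR) at d=137/8, Q=-179/2; branch lengths GSU→115/16, LR→159/16; new cluster GLRSU
  updated: d(GLRSU,J)=295/16, d(GLRSU,Z)=147/16
step 5: merge (GLRSU,J) at d=295/16, Q=-333/8; branch lengths GLRSU→109/16, J→93/8; new cluster GJLRSU
  updated: d(GJLRSU,Z)=19/8
step 6: merge (GJLRSU,Z) at d=19/8; branch lengths GJLRSU→19/16, Z→19/16; new cluster GJLRSUZ
final tree: ((((G:35/24,(S:161/10,U:129/10):229/24):115/16,(L:43/16,R:165/16):159/16):109/16,J:93/8):19/16,Z:19/16)
total length: 1455/16

1455/16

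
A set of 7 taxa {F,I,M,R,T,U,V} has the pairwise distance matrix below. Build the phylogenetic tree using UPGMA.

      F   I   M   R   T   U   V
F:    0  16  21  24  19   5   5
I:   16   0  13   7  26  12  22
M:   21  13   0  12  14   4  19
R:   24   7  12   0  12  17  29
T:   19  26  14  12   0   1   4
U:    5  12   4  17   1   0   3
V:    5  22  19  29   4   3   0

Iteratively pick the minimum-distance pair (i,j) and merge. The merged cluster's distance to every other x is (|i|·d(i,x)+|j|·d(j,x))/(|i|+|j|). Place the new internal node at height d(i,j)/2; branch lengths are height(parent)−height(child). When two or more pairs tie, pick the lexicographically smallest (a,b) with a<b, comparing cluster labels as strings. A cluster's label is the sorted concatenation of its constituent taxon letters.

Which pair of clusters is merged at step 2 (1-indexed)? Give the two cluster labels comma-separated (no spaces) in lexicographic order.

step 1: merge (T,U) at d=1; branch lengths T→1/2, U→1/2; new cluster TU
  updated: d(F,TU)=12, d(I,TU)=19, d(M,TU)=9, d(R,TU)=29/2, d(TU,V)=7/2
step 2: merge (TU,V) at d=7/2; branch lengths TU→5/4, V→7/4; new cluster TUV
  updated: d(F,TUV)=29/3, d(I,TUV)=20, d(M,TUV)=37/3, d(R,TUV)=58/3
step 3: merge (I,R) at d=7; branch lengths I→7/2, R→7/2; new cluster IR
  updated: d(F,IR)=20, d(IR,M)=25/2, d(IR,TUV)=59/3
step 4: merge (F,TUV) at d=29/3; branch lengths F→29/6, TUV→37/12; new cluster FTUV
  updated: d(FTUV,IR)=79/4, d(FTUV,M)=29/2
step 5: merge (IR,M) at d=25/2; branch lengths IR→11/4, M→25/4; new cluster IMR
  updated: d(FTUV,IMR)=18
step 6: merge (FTUV,IMR) at d=18; branch lengths FTUV→25/6, IMR→11/4; new cluster FIMRTUV
final tree: ((F:29/6,((T:1/2,U:1/2):5/4,V:7/4):37/12):25/6,((I:7/2,R:7/2):11/4,M:25/4):11/4)
total length: 209/6

TU,V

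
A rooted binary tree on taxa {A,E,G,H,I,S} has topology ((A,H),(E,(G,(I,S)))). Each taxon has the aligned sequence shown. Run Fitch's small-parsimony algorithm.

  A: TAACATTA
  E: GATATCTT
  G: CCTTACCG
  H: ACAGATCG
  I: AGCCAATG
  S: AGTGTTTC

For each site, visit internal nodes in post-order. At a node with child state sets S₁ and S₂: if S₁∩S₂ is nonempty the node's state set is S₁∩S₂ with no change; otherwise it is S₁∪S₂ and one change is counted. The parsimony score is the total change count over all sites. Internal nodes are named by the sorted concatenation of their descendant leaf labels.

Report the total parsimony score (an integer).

22

site 0, node AH: A={T} ∪ H={A} → {A,T} (+1)
site 0, node IS: I={A} ∩ S={A} → {A} (+0)
site 0, node GIS: G={C} ∪ IS={A} → {A,C} (+1)
site 0, node EGIS: E={G} ∪ GIS={A,C} → {A,C,G} (+1)
site 0, node AEGHIS: AH={A,T} ∩ EGIS={A,C,G} → {A} (+0)
site 1, node AH: A={A} ∪ H={C} → {A,C} (+1)
site 1, node IS: I={G} ∩ S={G} → {G} (+0)
site 1, node GIS: G={C} ∪ IS={G} → {C,G} (+1)
site 1, node EGIS: E={A} ∪ GIS={C,G} → {A,C,G} (+1)
site 1, node AEGHIS: AH={A,C} ∩ EGIS={A,C,G} → {A,C} (+0)
site 2, node AH: A={A} ∩ H={A} → {A} (+0)
site 2, node IS: I={C} ∪ S={T} → {C,T} (+1)
site 2, node GIS: G={T} ∩ IS={C,T} → {T} (+0)
site 2, node EGIS: E={T} ∩ GIS={T} → {T} (+0)
site 2, node AEGHIS: AH={A} ∪ EGIS={T} → {A,T} (+1)
site 3, node AH: A={C} ∪ H={G} → {C,G} (+1)
site 3, node IS: I={C} ∪ S={G} → {C,G} (+1)
site 3, node GIS: G={T} ∪ IS={C,G} → {C,G,T} (+1)
site 3, node EGIS: E={A} ∪ GIS={C,G,T} → {A,C,G,T} (+1)
site 3, node AEGHIS: AH={C,G} ∩ EGIS={A,C,G,T} → {C,G} (+0)
site 4, node AH: A={A} ∩ H={A} → {A} (+0)
site 4, node IS: I={A} ∪ S={T} → {A,T} (+1)
site 4, node GIS: G={A} ∩ IS={A,T} → {A} (+0)
site 4, node EGIS: E={T} ∪ GIS={A} → {A,T} (+1)
site 4, node AEGHIS: AH={A} ∩ EGIS={A,T} → {A} (+0)
site 5, node AH: A={T} ∩ H={T} → {T} (+0)
site 5, node IS: I={A} ∪ S={T} → {A,T} (+1)
site 5, node GIS: G={C} ∪ IS={A,T} → {A,C,T} (+1)
site 5, node EGIS: E={C} ∩ GIS={A,C,T} → {C} (+0)
site 5, node AEGHIS: AH={T} ∪ EGIS={C} → {C,T} (+1)
site 6, node AH: A={T} ∪ H={C} → {C,T} (+1)
site 6, node IS: I={T} ∩ S={T} → {T} (+0)
site 6, node GIS: G={C} ∪ IS={T} → {C,T} (+1)
site 6, node EGIS: E={T} ∩ GIS={C,T} → {T} (+0)
site 6, node AEGHIS: AH={C,T} ∩ EGIS={T} → {T} (+0)
site 7, node AH: A={A} ∪ H={G} → {A,G} (+1)
site 7, node IS: I={G} ∪ S={C} → {C,G} (+1)
site 7, node GIS: G={G} ∩ IS={C,G} → {G} (+0)
site 7, node EGIS: E={T} ∪ GIS={G} → {G,T} (+1)
site 7, node AEGHIS: AH={A,G} ∩ EGIS={G,T} → {G} (+0)
per-site changes: [3, 3, 2, 4, 2, 3, 2, 3]; total = 22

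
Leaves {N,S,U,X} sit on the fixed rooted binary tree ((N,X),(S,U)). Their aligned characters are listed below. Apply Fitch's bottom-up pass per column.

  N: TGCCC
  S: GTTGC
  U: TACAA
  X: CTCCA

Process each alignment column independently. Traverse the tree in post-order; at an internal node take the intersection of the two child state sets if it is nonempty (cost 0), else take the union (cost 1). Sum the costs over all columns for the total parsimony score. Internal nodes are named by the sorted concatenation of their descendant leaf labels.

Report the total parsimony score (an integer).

[col 0] NX: children N:{T}, X:{C} ∪→ {C,T}; cost 1
[col 0] SU: children S:{G}, U:{T} ∪→ {G,T}; cost 1
[col 0] NSUX: children NX:{C,T}, SU:{G,T} ∩→ {T}; cost 0
[col 1] NX: children N:{G}, X:{T} ∪→ {G,T}; cost 1
[col 1] SU: children S:{T}, U:{A} ∪→ {A,T}; cost 1
[col 1] NSUX: children NX:{G,T}, SU:{A,T} ∩→ {T}; cost 0
[col 2] NX: children N:{C}, X:{C} ∩→ {C}; cost 0
[col 2] SU: children S:{T}, U:{C} ∪→ {C,T}; cost 1
[col 2] NSUX: children NX:{C}, SU:{C,T} ∩→ {C}; cost 0
[col 3] NX: children N:{C}, X:{C} ∩→ {C}; cost 0
[col 3] SU: children S:{G}, U:{A} ∪→ {A,G}; cost 1
[col 3] NSUX: children NX:{C}, SU:{A,G} ∪→ {A,C,G}; cost 1
[col 4] NX: children N:{C}, X:{A} ∪→ {A,C}; cost 1
[col 4] SU: children S:{C}, U:{A} ∪→ {A,C}; cost 1
[col 4] NSUX: children NX:{A,C}, SU:{A,C} ∩→ {A,C}; cost 0
per-site changes: [2, 2, 1, 2, 2]; total = 9

9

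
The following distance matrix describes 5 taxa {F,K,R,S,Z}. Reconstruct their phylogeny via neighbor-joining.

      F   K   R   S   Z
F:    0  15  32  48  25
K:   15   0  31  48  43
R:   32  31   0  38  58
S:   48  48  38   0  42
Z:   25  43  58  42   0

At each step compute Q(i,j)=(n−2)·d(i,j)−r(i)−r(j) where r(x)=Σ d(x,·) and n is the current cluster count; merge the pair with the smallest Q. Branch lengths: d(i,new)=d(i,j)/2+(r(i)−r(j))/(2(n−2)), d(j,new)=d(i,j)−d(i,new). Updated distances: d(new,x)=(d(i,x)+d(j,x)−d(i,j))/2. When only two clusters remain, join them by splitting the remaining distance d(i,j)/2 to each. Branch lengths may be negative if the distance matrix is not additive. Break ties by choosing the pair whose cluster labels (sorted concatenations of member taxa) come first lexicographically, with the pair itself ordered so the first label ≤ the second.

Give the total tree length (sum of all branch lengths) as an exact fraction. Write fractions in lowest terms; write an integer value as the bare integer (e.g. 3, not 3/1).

353/4

iteration 1: select R,S (d=38, Q=-221); attach at lengths (97/6, 131/6); label the merged cluster RS
  updated: d(F,RS)=21, d(K,RS)=41/2, d(RS,Z)=31
iteration 2: select F,Z (d=25, Q=-110); attach at lengths (3, 22); label the merged cluster FZ
  updated: d(FZ,K)=33/2, d(FZ,RS)=27/2
iteration 3: select FZ,K (d=33/2, Q=-101/2); attach at lengths (19/4, 47/4); label the merged cluster FKZ
  updated: d(FKZ,RS)=35/4
iteration 4: select FKZ,RS (d=35/4); attach at lengths (35/8, 35/8); label the merged cluster FKRSZ
final tree: (((F:3,Z:22):19/4,K:47/4):35/8,(R:97/6,S:131/6):35/8)
total length: 353/4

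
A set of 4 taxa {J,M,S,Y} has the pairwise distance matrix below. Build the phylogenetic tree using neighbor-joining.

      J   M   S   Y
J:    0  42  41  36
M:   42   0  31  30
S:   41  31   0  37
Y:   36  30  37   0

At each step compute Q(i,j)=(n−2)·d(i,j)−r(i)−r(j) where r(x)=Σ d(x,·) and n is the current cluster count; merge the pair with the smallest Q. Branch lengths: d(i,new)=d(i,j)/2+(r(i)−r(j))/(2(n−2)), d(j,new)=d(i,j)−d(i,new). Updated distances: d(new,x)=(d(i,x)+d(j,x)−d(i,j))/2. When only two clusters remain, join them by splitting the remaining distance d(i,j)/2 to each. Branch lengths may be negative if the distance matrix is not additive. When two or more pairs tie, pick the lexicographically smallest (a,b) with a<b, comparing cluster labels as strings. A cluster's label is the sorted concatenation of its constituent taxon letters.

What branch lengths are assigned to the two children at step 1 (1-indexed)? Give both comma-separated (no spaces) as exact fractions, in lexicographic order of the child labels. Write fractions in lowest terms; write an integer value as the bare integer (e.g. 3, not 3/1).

1. join J+Y (d=36, Q=-150) ⇒ JY; edges |J|=22, |Y|=14
  updated: d(JY,M)=18, d(JY,S)=21
2. join JY+M (d=18, Q=-70) ⇒ JMY; edges |JY|=4, |M|=14
  updated: d(JMY,S)=17
3. join JMY+S (d=17) ⇒ JMSY; edges |JMY|=17/2, |S|=17/2
final tree: (((J:22,Y:14):4,M:14):17/2,S:17/2)
total length: 71

22,14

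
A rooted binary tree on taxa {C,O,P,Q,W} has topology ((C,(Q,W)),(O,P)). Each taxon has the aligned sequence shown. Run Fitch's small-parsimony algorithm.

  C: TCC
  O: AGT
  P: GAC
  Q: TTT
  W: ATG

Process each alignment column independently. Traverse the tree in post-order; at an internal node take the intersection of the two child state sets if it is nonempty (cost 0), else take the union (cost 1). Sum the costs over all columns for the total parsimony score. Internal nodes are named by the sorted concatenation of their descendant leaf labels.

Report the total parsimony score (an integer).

site 0, node QW: Q={T} ∪ W={A} → {A,T} (+1)
site 0, node CQW: C={T} ∩ QW={A,T} → {T} (+0)
site 0, node OP: O={A} ∪ P={G} → {A,G} (+1)
site 0, node COPQW: CQW={T} ∪ OP={A,G} → {A,G,T} (+1)
site 1, node QW: Q={T} ∩ W={T} → {T} (+0)
site 1, node CQW: C={C} ∪ QW={T} → {C,T} (+1)
site 1, node OP: O={G} ∪ P={A} → {A,G} (+1)
site 1, node COPQW: CQW={C,T} ∪ OP={A,G} → {A,C,G,T} (+1)
site 2, node QW: Q={T} ∪ W={G} → {G,T} (+1)
site 2, node CQW: C={C} ∪ QW={G,T} → {C,G,T} (+1)
site 2, node OP: O={T} ∪ P={C} → {C,T} (+1)
site 2, node COPQW: CQW={C,G,T} ∩ OP={C,T} → {C,T} (+0)
per-site changes: [3, 3, 3]; total = 9

9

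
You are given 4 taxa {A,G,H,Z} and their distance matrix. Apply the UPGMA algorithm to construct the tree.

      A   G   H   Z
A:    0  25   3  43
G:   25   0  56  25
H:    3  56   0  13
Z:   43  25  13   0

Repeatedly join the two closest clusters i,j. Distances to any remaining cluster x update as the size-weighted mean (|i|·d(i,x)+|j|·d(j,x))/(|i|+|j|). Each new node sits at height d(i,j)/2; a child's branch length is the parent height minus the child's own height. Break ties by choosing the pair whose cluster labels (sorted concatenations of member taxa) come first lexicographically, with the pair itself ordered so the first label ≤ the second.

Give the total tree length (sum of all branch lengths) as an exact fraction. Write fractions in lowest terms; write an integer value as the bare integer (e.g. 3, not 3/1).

193/4

1. join A+H (d=3) ⇒ AH; edges |A|=3/2, |H|=3/2
  updated: d(AH,G)=81/2, d(AH,Z)=28
2. join G+Z (d=25) ⇒ GZ; edges |G|=25/2, |Z|=25/2
  updated: d(AH,GZ)=137/4
3. join AH+GZ (d=137/4) ⇒ AGHZ; edges |AH|=125/8, |GZ|=37/8
final tree: ((A:3/2,H:3/2):125/8,(G:25/2,Z:25/2):37/8)
total length: 193/4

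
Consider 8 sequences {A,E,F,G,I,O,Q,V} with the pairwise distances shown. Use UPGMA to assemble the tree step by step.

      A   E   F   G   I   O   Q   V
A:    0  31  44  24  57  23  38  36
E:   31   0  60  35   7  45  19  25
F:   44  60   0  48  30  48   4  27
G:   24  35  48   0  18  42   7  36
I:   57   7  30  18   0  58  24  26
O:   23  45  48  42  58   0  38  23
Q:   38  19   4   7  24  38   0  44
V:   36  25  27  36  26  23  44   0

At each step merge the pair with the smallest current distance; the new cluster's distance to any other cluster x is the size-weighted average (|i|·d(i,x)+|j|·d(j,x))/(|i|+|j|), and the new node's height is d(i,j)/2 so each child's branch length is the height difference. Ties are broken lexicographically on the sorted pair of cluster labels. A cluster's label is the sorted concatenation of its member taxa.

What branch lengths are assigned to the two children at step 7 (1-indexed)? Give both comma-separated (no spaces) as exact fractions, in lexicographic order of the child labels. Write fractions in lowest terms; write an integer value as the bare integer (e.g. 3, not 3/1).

26/3,35/9

iteration 1: select F,Q (d=4); attach at lengths (2, 2); label the merged cluster FQ
  updated: d(A,FQ)=41, d(E,FQ)=79/2, d(FQ,G)=55/2, d(FQ,I)=27, d(FQ,O)=43, d(FQ,V)=71/2
iteration 2: select E,I (d=7); attach at lengths (7/2, 7/2); label the merged cluster EI
  updated: d(A,EI)=44, d(EI,FQ)=133/4, d(EI,G)=53/2, d(EI,O)=103/2, d(EI,V)=51/2
iteration 3: select A,O (d=23); attach at lengths (23/2, 23/2); label the merged cluster AO
  updated: d(AO,EI)=191/4, d(AO,FQ)=42, d(AO,G)=33, d(AO,V)=59/2
iteration 4: select EI,V (d=51/2); attach at lengths (37/4, 51/4); label the merged cluster EIV
  updated: d(AO,EIV)=125/3, d(EIV,FQ)=34, d(EIV,G)=89/3
iteration 5: select FQ,G (d=55/2); attach at lengths (47/4, 55/4); label the merged cluster FGQ
  updated: d(AO,FGQ)=39, d(EIV,FGQ)=293/9
iteration 6: select EIV,FGQ (d=293/9); attach at lengths (127/36, 91/36); label the merged cluster EFGIQV
  updated: d(AO,EFGIQV)=121/3
iteration 7: select AO,EFGIQV (d=121/3); attach at lengths (26/3, 35/9); label the merged cluster AEFGIOQV
final tree: ((A:23/2,O:23/2):26/3,(((E:7/2,I:7/2):37/4,V:51/4):127/36,((F:2,Q:2):47/4,G:55/4):91/36):35/9)
total length: 901/9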